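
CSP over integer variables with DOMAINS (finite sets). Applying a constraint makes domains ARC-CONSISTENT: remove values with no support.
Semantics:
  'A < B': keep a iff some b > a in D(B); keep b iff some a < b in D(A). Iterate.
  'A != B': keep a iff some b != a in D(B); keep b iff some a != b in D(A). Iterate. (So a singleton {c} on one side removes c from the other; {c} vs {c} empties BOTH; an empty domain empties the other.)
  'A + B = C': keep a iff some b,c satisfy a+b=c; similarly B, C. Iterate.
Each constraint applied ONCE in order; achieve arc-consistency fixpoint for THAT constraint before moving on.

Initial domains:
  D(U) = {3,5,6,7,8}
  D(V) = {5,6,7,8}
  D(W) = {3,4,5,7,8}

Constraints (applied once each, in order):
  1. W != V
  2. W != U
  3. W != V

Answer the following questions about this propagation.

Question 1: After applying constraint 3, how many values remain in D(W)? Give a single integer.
Answer: 5

Derivation:
Constraint 1 (W != V) on D(W)={3,4,5,7,8} D(V)={5,6,7,8}: no change
Constraint 2 (W != U) on D(W)={3,4,5,7,8} D(U)={3,5,6,7,8}: no change
Constraint 3 (W != V) on D(W)={3,4,5,7,8} D(V)={5,6,7,8}: no change
So after constraint 3: D(W)={3,4,5,7,8}, size = 5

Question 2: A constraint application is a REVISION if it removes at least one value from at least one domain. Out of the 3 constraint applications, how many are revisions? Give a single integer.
Answer: 0

Derivation:
Constraint 1 (W != V) on D(W)={3,4,5,7,8} D(V)={5,6,7,8}: no change => not a revision
Constraint 2 (W != U) on D(W)={3,4,5,7,8} D(U)={3,5,6,7,8}: no change => not a revision
Constraint 3 (W != V) on D(W)={3,4,5,7,8} D(V)={5,6,7,8}: no change => not a revision
Total revisions = 0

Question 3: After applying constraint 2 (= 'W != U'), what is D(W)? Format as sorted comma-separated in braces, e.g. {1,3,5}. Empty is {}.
Answer: {3,4,5,7,8}

Derivation:
Constraint 1 (W != V) on D(W)={3,4,5,7,8} D(V)={5,6,7,8}: no change
Constraint 2 (W != U) on D(W)={3,4,5,7,8} D(U)={3,5,6,7,8}: no change
So after constraint 2: D(W) = {3,4,5,7,8}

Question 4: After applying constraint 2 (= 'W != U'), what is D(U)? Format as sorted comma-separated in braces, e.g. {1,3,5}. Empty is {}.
Answer: {3,5,6,7,8}

Derivation:
Constraint 1 (W != V) on D(W)={3,4,5,7,8} D(V)={5,6,7,8}: no change
Constraint 2 (W != U) on D(W)={3,4,5,7,8} D(U)={3,5,6,7,8}: no change
So after constraint 2: D(U) = {3,5,6,7,8}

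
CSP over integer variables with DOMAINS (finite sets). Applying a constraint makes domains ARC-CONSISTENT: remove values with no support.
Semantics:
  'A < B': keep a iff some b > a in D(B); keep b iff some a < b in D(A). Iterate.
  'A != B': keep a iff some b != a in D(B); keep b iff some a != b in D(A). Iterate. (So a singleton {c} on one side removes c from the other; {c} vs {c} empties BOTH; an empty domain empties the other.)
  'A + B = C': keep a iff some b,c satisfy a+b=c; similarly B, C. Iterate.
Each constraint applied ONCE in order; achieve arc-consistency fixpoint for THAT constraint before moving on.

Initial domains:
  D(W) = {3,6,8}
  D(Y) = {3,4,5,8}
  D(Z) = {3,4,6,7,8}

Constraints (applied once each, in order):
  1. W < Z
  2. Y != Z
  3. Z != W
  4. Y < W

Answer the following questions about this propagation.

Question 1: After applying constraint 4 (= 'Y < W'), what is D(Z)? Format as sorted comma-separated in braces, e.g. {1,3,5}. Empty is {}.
Constraint 1 (W < Z) on D(W)={3,6,8} D(Z)={3,4,6,7,8}: W {3,6,8}->{3,6}; Z {3,4,6,7,8}->{4,6,7,8}
Constraint 2 (Y != Z) on D(Y)={3,4,5,8} D(Z)={4,6,7,8}: no change
Constraint 3 (Z != W) on D(Z)={4,6,7,8} D(W)={3,6}: no change
Constraint 4 (Y < W) on D(Y)={3,4,5,8} D(W)={3,6}: Y {3,4,5,8}->{3,4,5}; W {3,6}->{6}
So after constraint 4: D(Z) = {4,6,7,8}

Answer: {4,6,7,8}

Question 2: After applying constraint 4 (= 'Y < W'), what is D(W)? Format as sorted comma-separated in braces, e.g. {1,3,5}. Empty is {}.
Constraint 1 (W < Z) on D(W)={3,6,8} D(Z)={3,4,6,7,8}: W {3,6,8}->{3,6}; Z {3,4,6,7,8}->{4,6,7,8}
Constraint 2 (Y != Z) on D(Y)={3,4,5,8} D(Z)={4,6,7,8}: no change
Constraint 3 (Z != W) on D(Z)={4,6,7,8} D(W)={3,6}: no change
Constraint 4 (Y < W) on D(Y)={3,4,5,8} D(W)={3,6}: Y {3,4,5,8}->{3,4,5}; W {3,6}->{6}
So after constraint 4: D(W) = {6}

Answer: {6}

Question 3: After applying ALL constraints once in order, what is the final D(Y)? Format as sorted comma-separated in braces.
Constraint 1 (W < Z) on D(W)={3,6,8} D(Z)={3,4,6,7,8}: W {3,6,8}->{3,6}; Z {3,4,6,7,8}->{4,6,7,8}
Constraint 2 (Y != Z) on D(Y)={3,4,5,8} D(Z)={4,6,7,8}: no change
Constraint 3 (Z != W) on D(Z)={4,6,7,8} D(W)={3,6}: no change
Constraint 4 (Y < W) on D(Y)={3,4,5,8} D(W)={3,6}: Y {3,4,5,8}->{3,4,5}; W {3,6}->{6}
So after all 4 constraints: D(Y) = {3,4,5}

Answer: {3,4,5}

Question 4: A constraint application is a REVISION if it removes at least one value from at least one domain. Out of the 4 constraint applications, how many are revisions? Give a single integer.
Answer: 2

Derivation:
Constraint 1 (W < Z) on D(W)={3,6,8} D(Z)={3,4,6,7,8}: W {3,6,8}->{3,6}; Z {3,4,6,7,8}->{4,6,7,8} => REVISION
Constraint 2 (Y != Z) on D(Y)={3,4,5,8} D(Z)={4,6,7,8}: no change => not a revision
Constraint 3 (Z != W) on D(Z)={4,6,7,8} D(W)={3,6}: no change => not a revision
Constraint 4 (Y < W) on D(Y)={3,4,5,8} D(W)={3,6}: Y {3,4,5,8}->{3,4,5}; W {3,6}->{6} => REVISION
Total revisions = 2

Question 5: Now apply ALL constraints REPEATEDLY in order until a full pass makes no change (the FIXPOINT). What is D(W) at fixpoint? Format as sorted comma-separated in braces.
pass 0 (initial): D(W)={3,6,8}
pass 1: W {3,6,8}->{6}; Y {3,4,5,8}->{3,4,5}; Z {3,4,6,7,8}->{4,6,7,8}
pass 2: Z {4,6,7,8}->{7,8}
pass 3: no change
Fixpoint after 3 passes: D(W) = {6}

Answer: {6}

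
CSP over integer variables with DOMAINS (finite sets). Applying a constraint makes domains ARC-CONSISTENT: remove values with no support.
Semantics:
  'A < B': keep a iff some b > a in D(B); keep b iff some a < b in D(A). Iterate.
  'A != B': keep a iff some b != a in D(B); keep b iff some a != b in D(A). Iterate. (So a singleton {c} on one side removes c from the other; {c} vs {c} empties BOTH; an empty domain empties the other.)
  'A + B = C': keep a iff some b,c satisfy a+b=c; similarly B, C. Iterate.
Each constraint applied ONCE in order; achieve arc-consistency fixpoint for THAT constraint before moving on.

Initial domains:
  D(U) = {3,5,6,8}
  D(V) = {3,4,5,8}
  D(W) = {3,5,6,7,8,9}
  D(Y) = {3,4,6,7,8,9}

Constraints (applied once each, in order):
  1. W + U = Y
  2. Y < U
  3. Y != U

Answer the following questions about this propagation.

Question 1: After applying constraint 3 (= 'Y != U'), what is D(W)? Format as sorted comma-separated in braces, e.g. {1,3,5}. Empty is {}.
Constraint 1 (W + U = Y) on D(W)={3,5,6,7,8,9} D(U)={3,5,6,8} D(Y)={3,4,6,7,8,9}: W {3,5,6,7,8,9}->{3,5,6}; U {3,5,6,8}->{3,5,6}; Y {3,4,6,7,8,9}->{6,8,9}
Constraint 2 (Y < U) on D(Y)={6,8,9} D(U)={3,5,6}: Y {6,8,9}->{}; U {3,5,6}->{}
Constraint 3 (Y != U) on D(Y)={} D(U)={}: no change
So after constraint 3: D(W) = {3,5,6}

Answer: {3,5,6}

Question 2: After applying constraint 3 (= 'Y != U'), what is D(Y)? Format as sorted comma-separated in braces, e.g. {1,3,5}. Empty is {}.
Constraint 1 (W + U = Y) on D(W)={3,5,6,7,8,9} D(U)={3,5,6,8} D(Y)={3,4,6,7,8,9}: W {3,5,6,7,8,9}->{3,5,6}; U {3,5,6,8}->{3,5,6}; Y {3,4,6,7,8,9}->{6,8,9}
Constraint 2 (Y < U) on D(Y)={6,8,9} D(U)={3,5,6}: Y {6,8,9}->{}; U {3,5,6}->{}
Constraint 3 (Y != U) on D(Y)={} D(U)={}: no change
So after constraint 3: D(Y) = {}

Answer: {}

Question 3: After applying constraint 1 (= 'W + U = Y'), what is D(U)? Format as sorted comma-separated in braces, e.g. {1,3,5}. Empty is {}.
Constraint 1 (W + U = Y) on D(W)={3,5,6,7,8,9} D(U)={3,5,6,8} D(Y)={3,4,6,7,8,9}: W {3,5,6,7,8,9}->{3,5,6}; U {3,5,6,8}->{3,5,6}; Y {3,4,6,7,8,9}->{6,8,9}
So after constraint 1: D(U) = {3,5,6}

Answer: {3,5,6}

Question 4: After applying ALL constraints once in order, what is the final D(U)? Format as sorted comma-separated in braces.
Answer: {}

Derivation:
Constraint 1 (W + U = Y) on D(W)={3,5,6,7,8,9} D(U)={3,5,6,8} D(Y)={3,4,6,7,8,9}: W {3,5,6,7,8,9}->{3,5,6}; U {3,5,6,8}->{3,5,6}; Y {3,4,6,7,8,9}->{6,8,9}
Constraint 2 (Y < U) on D(Y)={6,8,9} D(U)={3,5,6}: Y {6,8,9}->{}; U {3,5,6}->{}
Constraint 3 (Y != U) on D(Y)={} D(U)={}: no change
So after all 3 constraints: D(U) = {}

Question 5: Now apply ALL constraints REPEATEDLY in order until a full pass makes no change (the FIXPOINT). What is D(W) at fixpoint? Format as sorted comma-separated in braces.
pass 0 (initial): D(W)={3,5,6,7,8,9}
pass 1: U {3,5,6,8}->{}; W {3,5,6,7,8,9}->{3,5,6}; Y {3,4,6,7,8,9}->{}
pass 2: W {3,5,6}->{}
pass 3: no change
Fixpoint after 3 passes: D(W) = {}

Answer: {}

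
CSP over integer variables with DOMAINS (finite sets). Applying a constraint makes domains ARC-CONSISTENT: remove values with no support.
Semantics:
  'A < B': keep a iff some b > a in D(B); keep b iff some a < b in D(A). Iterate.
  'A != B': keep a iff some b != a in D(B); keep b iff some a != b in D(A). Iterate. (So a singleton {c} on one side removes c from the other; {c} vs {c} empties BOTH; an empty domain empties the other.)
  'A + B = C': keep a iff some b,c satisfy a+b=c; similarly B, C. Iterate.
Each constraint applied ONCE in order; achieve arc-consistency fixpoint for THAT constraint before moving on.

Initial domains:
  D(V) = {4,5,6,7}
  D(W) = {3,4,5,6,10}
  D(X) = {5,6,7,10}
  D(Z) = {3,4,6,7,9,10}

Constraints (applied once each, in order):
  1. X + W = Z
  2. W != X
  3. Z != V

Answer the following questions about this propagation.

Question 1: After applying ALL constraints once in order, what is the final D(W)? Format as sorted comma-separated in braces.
Constraint 1 (X + W = Z) on D(X)={5,6,7,10} D(W)={3,4,5,6,10} D(Z)={3,4,6,7,9,10}: X {5,6,7,10}->{5,6,7}; W {3,4,5,6,10}->{3,4,5}; Z {3,4,6,7,9,10}->{9,10}
Constraint 2 (W != X) on D(W)={3,4,5} D(X)={5,6,7}: no change
Constraint 3 (Z != V) on D(Z)={9,10} D(V)={4,5,6,7}: no change
So after all 3 constraints: D(W) = {3,4,5}

Answer: {3,4,5}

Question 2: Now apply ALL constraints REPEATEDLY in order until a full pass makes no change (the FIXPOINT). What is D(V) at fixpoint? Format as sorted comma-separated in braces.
Answer: {4,5,6,7}

Derivation:
pass 0 (initial): D(V)={4,5,6,7}
pass 1: W {3,4,5,6,10}->{3,4,5}; X {5,6,7,10}->{5,6,7}; Z {3,4,6,7,9,10}->{9,10}
pass 2: no change
Fixpoint after 2 passes: D(V) = {4,5,6,7}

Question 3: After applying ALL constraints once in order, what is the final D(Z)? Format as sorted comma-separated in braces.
Constraint 1 (X + W = Z) on D(X)={5,6,7,10} D(W)={3,4,5,6,10} D(Z)={3,4,6,7,9,10}: X {5,6,7,10}->{5,6,7}; W {3,4,5,6,10}->{3,4,5}; Z {3,4,6,7,9,10}->{9,10}
Constraint 2 (W != X) on D(W)={3,4,5} D(X)={5,6,7}: no change
Constraint 3 (Z != V) on D(Z)={9,10} D(V)={4,5,6,7}: no change
So after all 3 constraints: D(Z) = {9,10}

Answer: {9,10}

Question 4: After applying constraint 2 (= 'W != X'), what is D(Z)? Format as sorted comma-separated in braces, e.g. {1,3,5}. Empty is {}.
Constraint 1 (X + W = Z) on D(X)={5,6,7,10} D(W)={3,4,5,6,10} D(Z)={3,4,6,7,9,10}: X {5,6,7,10}->{5,6,7}; W {3,4,5,6,10}->{3,4,5}; Z {3,4,6,7,9,10}->{9,10}
Constraint 2 (W != X) on D(W)={3,4,5} D(X)={5,6,7}: no change
So after constraint 2: D(Z) = {9,10}

Answer: {9,10}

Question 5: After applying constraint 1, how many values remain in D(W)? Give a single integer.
Answer: 3

Derivation:
Constraint 1 (X + W = Z) on D(X)={5,6,7,10} D(W)={3,4,5,6,10} D(Z)={3,4,6,7,9,10}: X {5,6,7,10}->{5,6,7}; W {3,4,5,6,10}->{3,4,5}; Z {3,4,6,7,9,10}->{9,10}
So after constraint 1: D(W)={3,4,5}, size = 3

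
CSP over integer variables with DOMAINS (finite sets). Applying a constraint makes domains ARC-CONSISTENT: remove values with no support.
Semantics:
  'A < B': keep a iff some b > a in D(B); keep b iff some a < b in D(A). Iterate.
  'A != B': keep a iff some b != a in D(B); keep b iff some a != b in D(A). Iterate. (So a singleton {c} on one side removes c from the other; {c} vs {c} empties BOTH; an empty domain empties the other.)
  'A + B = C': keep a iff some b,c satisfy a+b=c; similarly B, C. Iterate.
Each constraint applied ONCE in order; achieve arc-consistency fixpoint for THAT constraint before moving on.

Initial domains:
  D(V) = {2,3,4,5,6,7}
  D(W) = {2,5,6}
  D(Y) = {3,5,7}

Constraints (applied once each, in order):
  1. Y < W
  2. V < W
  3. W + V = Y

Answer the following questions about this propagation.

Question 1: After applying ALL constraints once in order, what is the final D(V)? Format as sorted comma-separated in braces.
Answer: {}

Derivation:
Constraint 1 (Y < W) on D(Y)={3,5,7} D(W)={2,5,6}: Y {3,5,7}->{3,5}; W {2,5,6}->{5,6}
Constraint 2 (V < W) on D(V)={2,3,4,5,6,7} D(W)={5,6}: V {2,3,4,5,6,7}->{2,3,4,5}
Constraint 3 (W + V = Y) on D(W)={5,6} D(V)={2,3,4,5} D(Y)={3,5}: W {5,6}->{}; V {2,3,4,5}->{}; Y {3,5}->{}
So after all 3 constraints: D(V) = {}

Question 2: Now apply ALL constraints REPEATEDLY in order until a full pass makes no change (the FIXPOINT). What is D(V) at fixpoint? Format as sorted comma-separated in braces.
Answer: {}

Derivation:
pass 0 (initial): D(V)={2,3,4,5,6,7}
pass 1: V {2,3,4,5,6,7}->{}; W {2,5,6}->{}; Y {3,5,7}->{}
pass 2: no change
Fixpoint after 2 passes: D(V) = {}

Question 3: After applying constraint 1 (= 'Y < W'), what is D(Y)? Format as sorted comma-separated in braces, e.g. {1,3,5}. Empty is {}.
Answer: {3,5}

Derivation:
Constraint 1 (Y < W) on D(Y)={3,5,7} D(W)={2,5,6}: Y {3,5,7}->{3,5}; W {2,5,6}->{5,6}
So after constraint 1: D(Y) = {3,5}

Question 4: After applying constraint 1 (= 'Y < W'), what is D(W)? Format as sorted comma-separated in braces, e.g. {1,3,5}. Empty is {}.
Answer: {5,6}

Derivation:
Constraint 1 (Y < W) on D(Y)={3,5,7} D(W)={2,5,6}: Y {3,5,7}->{3,5}; W {2,5,6}->{5,6}
So after constraint 1: D(W) = {5,6}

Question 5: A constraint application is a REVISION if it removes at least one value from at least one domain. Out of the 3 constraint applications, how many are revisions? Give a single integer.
Answer: 3

Derivation:
Constraint 1 (Y < W) on D(Y)={3,5,7} D(W)={2,5,6}: Y {3,5,7}->{3,5}; W {2,5,6}->{5,6} => REVISION
Constraint 2 (V < W) on D(V)={2,3,4,5,6,7} D(W)={5,6}: V {2,3,4,5,6,7}->{2,3,4,5} => REVISION
Constraint 3 (W + V = Y) on D(W)={5,6} D(V)={2,3,4,5} D(Y)={3,5}: W {5,6}->{}; V {2,3,4,5}->{}; Y {3,5}->{} => REVISION
Total revisions = 3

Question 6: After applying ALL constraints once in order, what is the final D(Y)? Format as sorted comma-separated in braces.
Constraint 1 (Y < W) on D(Y)={3,5,7} D(W)={2,5,6}: Y {3,5,7}->{3,5}; W {2,5,6}->{5,6}
Constraint 2 (V < W) on D(V)={2,3,4,5,6,7} D(W)={5,6}: V {2,3,4,5,6,7}->{2,3,4,5}
Constraint 3 (W + V = Y) on D(W)={5,6} D(V)={2,3,4,5} D(Y)={3,5}: W {5,6}->{}; V {2,3,4,5}->{}; Y {3,5}->{}
So after all 3 constraints: D(Y) = {}

Answer: {}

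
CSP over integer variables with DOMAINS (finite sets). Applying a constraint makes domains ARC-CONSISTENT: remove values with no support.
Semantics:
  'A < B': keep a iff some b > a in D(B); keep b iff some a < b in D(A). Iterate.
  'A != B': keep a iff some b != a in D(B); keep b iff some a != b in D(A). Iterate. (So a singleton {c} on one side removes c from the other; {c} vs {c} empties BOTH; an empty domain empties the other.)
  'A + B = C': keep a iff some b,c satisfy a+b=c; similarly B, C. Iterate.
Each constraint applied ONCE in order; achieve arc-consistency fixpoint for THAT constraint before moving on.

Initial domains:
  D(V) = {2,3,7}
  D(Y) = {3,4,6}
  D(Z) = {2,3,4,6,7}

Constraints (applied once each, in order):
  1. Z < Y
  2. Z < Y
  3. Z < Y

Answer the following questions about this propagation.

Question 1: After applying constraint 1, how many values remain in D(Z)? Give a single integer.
Constraint 1 (Z < Y) on D(Z)={2,3,4,6,7} D(Y)={3,4,6}: Z {2,3,4,6,7}->{2,3,4}
So after constraint 1: D(Z)={2,3,4}, size = 3

Answer: 3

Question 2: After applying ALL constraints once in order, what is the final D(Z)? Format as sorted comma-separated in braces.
Constraint 1 (Z < Y) on D(Z)={2,3,4,6,7} D(Y)={3,4,6}: Z {2,3,4,6,7}->{2,3,4}
Constraint 2 (Z < Y) on D(Z)={2,3,4} D(Y)={3,4,6}: no change
Constraint 3 (Z < Y) on D(Z)={2,3,4} D(Y)={3,4,6}: no change
So after all 3 constraints: D(Z) = {2,3,4}

Answer: {2,3,4}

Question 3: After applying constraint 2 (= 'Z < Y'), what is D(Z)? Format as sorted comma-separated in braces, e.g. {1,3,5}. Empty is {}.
Constraint 1 (Z < Y) on D(Z)={2,3,4,6,7} D(Y)={3,4,6}: Z {2,3,4,6,7}->{2,3,4}
Constraint 2 (Z < Y) on D(Z)={2,3,4} D(Y)={3,4,6}: no change
So after constraint 2: D(Z) = {2,3,4}

Answer: {2,3,4}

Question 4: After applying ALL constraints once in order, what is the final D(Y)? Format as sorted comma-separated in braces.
Answer: {3,4,6}

Derivation:
Constraint 1 (Z < Y) on D(Z)={2,3,4,6,7} D(Y)={3,4,6}: Z {2,3,4,6,7}->{2,3,4}
Constraint 2 (Z < Y) on D(Z)={2,3,4} D(Y)={3,4,6}: no change
Constraint 3 (Z < Y) on D(Z)={2,3,4} D(Y)={3,4,6}: no change
So after all 3 constraints: D(Y) = {3,4,6}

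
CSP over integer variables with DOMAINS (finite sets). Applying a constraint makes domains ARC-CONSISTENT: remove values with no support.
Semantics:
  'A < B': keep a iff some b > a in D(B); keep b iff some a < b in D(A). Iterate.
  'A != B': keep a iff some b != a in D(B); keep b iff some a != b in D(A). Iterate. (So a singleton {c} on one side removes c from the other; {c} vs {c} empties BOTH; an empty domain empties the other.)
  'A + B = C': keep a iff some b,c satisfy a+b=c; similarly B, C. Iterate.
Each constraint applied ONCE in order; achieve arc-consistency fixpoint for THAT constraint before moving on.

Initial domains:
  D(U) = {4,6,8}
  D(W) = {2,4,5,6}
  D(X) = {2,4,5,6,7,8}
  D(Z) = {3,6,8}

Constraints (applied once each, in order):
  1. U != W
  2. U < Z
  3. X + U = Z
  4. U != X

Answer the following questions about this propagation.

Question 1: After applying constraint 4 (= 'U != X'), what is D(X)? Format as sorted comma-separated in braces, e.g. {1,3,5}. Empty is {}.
Constraint 1 (U != W) on D(U)={4,6,8} D(W)={2,4,5,6}: no change
Constraint 2 (U < Z) on D(U)={4,6,8} D(Z)={3,6,8}: U {4,6,8}->{4,6}; Z {3,6,8}->{6,8}
Constraint 3 (X + U = Z) on D(X)={2,4,5,6,7,8} D(U)={4,6} D(Z)={6,8}: X {2,4,5,6,7,8}->{2,4}
Constraint 4 (U != X) on D(U)={4,6} D(X)={2,4}: no change
So after constraint 4: D(X) = {2,4}

Answer: {2,4}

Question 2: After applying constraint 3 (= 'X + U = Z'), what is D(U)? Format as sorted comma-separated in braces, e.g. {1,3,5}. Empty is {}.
Constraint 1 (U != W) on D(U)={4,6,8} D(W)={2,4,5,6}: no change
Constraint 2 (U < Z) on D(U)={4,6,8} D(Z)={3,6,8}: U {4,6,8}->{4,6}; Z {3,6,8}->{6,8}
Constraint 3 (X + U = Z) on D(X)={2,4,5,6,7,8} D(U)={4,6} D(Z)={6,8}: X {2,4,5,6,7,8}->{2,4}
So after constraint 3: D(U) = {4,6}

Answer: {4,6}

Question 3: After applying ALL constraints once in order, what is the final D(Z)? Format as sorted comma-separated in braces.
Answer: {6,8}

Derivation:
Constraint 1 (U != W) on D(U)={4,6,8} D(W)={2,4,5,6}: no change
Constraint 2 (U < Z) on D(U)={4,6,8} D(Z)={3,6,8}: U {4,6,8}->{4,6}; Z {3,6,8}->{6,8}
Constraint 3 (X + U = Z) on D(X)={2,4,5,6,7,8} D(U)={4,6} D(Z)={6,8}: X {2,4,5,6,7,8}->{2,4}
Constraint 4 (U != X) on D(U)={4,6} D(X)={2,4}: no change
So after all 4 constraints: D(Z) = {6,8}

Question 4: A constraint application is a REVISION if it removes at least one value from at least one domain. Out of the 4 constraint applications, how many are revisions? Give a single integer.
Constraint 1 (U != W) on D(U)={4,6,8} D(W)={2,4,5,6}: no change => not a revision
Constraint 2 (U < Z) on D(U)={4,6,8} D(Z)={3,6,8}: U {4,6,8}->{4,6}; Z {3,6,8}->{6,8} => REVISION
Constraint 3 (X + U = Z) on D(X)={2,4,5,6,7,8} D(U)={4,6} D(Z)={6,8}: X {2,4,5,6,7,8}->{2,4} => REVISION
Constraint 4 (U != X) on D(U)={4,6} D(X)={2,4}: no change => not a revision
Total revisions = 2

Answer: 2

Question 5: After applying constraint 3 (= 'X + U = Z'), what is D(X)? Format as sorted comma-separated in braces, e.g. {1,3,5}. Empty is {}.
Constraint 1 (U != W) on D(U)={4,6,8} D(W)={2,4,5,6}: no change
Constraint 2 (U < Z) on D(U)={4,6,8} D(Z)={3,6,8}: U {4,6,8}->{4,6}; Z {3,6,8}->{6,8}
Constraint 3 (X + U = Z) on D(X)={2,4,5,6,7,8} D(U)={4,6} D(Z)={6,8}: X {2,4,5,6,7,8}->{2,4}
So after constraint 3: D(X) = {2,4}

Answer: {2,4}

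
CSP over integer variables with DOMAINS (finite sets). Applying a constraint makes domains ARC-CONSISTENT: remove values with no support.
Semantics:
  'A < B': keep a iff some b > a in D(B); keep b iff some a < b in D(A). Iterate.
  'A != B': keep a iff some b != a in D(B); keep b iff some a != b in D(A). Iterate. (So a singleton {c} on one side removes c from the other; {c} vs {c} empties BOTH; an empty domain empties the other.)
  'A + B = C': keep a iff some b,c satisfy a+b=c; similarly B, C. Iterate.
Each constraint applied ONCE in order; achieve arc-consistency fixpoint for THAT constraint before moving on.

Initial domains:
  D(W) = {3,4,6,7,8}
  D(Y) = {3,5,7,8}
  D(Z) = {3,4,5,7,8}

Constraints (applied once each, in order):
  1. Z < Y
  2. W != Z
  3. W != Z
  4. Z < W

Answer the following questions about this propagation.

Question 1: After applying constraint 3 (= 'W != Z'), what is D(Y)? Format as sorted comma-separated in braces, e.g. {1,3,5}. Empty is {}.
Constraint 1 (Z < Y) on D(Z)={3,4,5,7,8} D(Y)={3,5,7,8}: Z {3,4,5,7,8}->{3,4,5,7}; Y {3,5,7,8}->{5,7,8}
Constraint 2 (W != Z) on D(W)={3,4,6,7,8} D(Z)={3,4,5,7}: no change
Constraint 3 (W != Z) on D(W)={3,4,6,7,8} D(Z)={3,4,5,7}: no change
So after constraint 3: D(Y) = {5,7,8}

Answer: {5,7,8}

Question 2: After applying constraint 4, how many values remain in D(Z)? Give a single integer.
Constraint 1 (Z < Y) on D(Z)={3,4,5,7,8} D(Y)={3,5,7,8}: Z {3,4,5,7,8}->{3,4,5,7}; Y {3,5,7,8}->{5,7,8}
Constraint 2 (W != Z) on D(W)={3,4,6,7,8} D(Z)={3,4,5,7}: no change
Constraint 3 (W != Z) on D(W)={3,4,6,7,8} D(Z)={3,4,5,7}: no change
Constraint 4 (Z < W) on D(Z)={3,4,5,7} D(W)={3,4,6,7,8}: W {3,4,6,7,8}->{4,6,7,8}
So after constraint 4: D(Z)={3,4,5,7}, size = 4

Answer: 4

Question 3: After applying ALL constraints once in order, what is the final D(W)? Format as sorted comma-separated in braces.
Constraint 1 (Z < Y) on D(Z)={3,4,5,7,8} D(Y)={3,5,7,8}: Z {3,4,5,7,8}->{3,4,5,7}; Y {3,5,7,8}->{5,7,8}
Constraint 2 (W != Z) on D(W)={3,4,6,7,8} D(Z)={3,4,5,7}: no change
Constraint 3 (W != Z) on D(W)={3,4,6,7,8} D(Z)={3,4,5,7}: no change
Constraint 4 (Z < W) on D(Z)={3,4,5,7} D(W)={3,4,6,7,8}: W {3,4,6,7,8}->{4,6,7,8}
So after all 4 constraints: D(W) = {4,6,7,8}

Answer: {4,6,7,8}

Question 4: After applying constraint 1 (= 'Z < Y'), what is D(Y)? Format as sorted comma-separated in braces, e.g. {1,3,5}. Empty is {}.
Answer: {5,7,8}

Derivation:
Constraint 1 (Z < Y) on D(Z)={3,4,5,7,8} D(Y)={3,5,7,8}: Z {3,4,5,7,8}->{3,4,5,7}; Y {3,5,7,8}->{5,7,8}
So after constraint 1: D(Y) = {5,7,8}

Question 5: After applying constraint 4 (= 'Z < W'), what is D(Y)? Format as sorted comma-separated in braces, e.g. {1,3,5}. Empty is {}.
Answer: {5,7,8}

Derivation:
Constraint 1 (Z < Y) on D(Z)={3,4,5,7,8} D(Y)={3,5,7,8}: Z {3,4,5,7,8}->{3,4,5,7}; Y {3,5,7,8}->{5,7,8}
Constraint 2 (W != Z) on D(W)={3,4,6,7,8} D(Z)={3,4,5,7}: no change
Constraint 3 (W != Z) on D(W)={3,4,6,7,8} D(Z)={3,4,5,7}: no change
Constraint 4 (Z < W) on D(Z)={3,4,5,7} D(W)={3,4,6,7,8}: W {3,4,6,7,8}->{4,6,7,8}
So after constraint 4: D(Y) = {5,7,8}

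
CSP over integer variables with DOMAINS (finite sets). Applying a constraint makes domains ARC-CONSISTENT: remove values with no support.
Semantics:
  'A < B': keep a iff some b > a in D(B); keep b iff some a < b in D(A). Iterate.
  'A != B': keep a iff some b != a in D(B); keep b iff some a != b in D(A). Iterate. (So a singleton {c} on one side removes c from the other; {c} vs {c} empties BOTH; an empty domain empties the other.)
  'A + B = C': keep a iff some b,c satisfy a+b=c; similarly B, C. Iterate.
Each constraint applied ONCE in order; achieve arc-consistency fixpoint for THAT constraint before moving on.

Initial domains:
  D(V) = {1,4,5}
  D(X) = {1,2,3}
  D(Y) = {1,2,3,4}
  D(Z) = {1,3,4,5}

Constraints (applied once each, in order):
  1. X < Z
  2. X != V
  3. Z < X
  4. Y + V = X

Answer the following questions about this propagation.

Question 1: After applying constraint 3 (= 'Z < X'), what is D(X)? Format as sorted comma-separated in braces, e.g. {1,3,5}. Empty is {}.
Constraint 1 (X < Z) on D(X)={1,2,3} D(Z)={1,3,4,5}: Z {1,3,4,5}->{3,4,5}
Constraint 2 (X != V) on D(X)={1,2,3} D(V)={1,4,5}: no change
Constraint 3 (Z < X) on D(Z)={3,4,5} D(X)={1,2,3}: Z {3,4,5}->{}; X {1,2,3}->{}
So after constraint 3: D(X) = {}

Answer: {}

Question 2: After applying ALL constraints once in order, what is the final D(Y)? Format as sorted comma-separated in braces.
Answer: {}

Derivation:
Constraint 1 (X < Z) on D(X)={1,2,3} D(Z)={1,3,4,5}: Z {1,3,4,5}->{3,4,5}
Constraint 2 (X != V) on D(X)={1,2,3} D(V)={1,4,5}: no change
Constraint 3 (Z < X) on D(Z)={3,4,5} D(X)={1,2,3}: Z {3,4,5}->{}; X {1,2,3}->{}
Constraint 4 (Y + V = X) on D(Y)={1,2,3,4} D(V)={1,4,5} D(X)={}: Y {1,2,3,4}->{}; V {1,4,5}->{}
So after all 4 constraints: D(Y) = {}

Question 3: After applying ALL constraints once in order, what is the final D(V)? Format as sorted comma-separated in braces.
Answer: {}

Derivation:
Constraint 1 (X < Z) on D(X)={1,2,3} D(Z)={1,3,4,5}: Z {1,3,4,5}->{3,4,5}
Constraint 2 (X != V) on D(X)={1,2,3} D(V)={1,4,5}: no change
Constraint 3 (Z < X) on D(Z)={3,4,5} D(X)={1,2,3}: Z {3,4,5}->{}; X {1,2,3}->{}
Constraint 4 (Y + V = X) on D(Y)={1,2,3,4} D(V)={1,4,5} D(X)={}: Y {1,2,3,4}->{}; V {1,4,5}->{}
So after all 4 constraints: D(V) = {}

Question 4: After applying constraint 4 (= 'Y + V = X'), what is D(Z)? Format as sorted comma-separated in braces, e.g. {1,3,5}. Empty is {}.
Answer: {}

Derivation:
Constraint 1 (X < Z) on D(X)={1,2,3} D(Z)={1,3,4,5}: Z {1,3,4,5}->{3,4,5}
Constraint 2 (X != V) on D(X)={1,2,3} D(V)={1,4,5}: no change
Constraint 3 (Z < X) on D(Z)={3,4,5} D(X)={1,2,3}: Z {3,4,5}->{}; X {1,2,3}->{}
Constraint 4 (Y + V = X) on D(Y)={1,2,3,4} D(V)={1,4,5} D(X)={}: Y {1,2,3,4}->{}; V {1,4,5}->{}
So after constraint 4: D(Z) = {}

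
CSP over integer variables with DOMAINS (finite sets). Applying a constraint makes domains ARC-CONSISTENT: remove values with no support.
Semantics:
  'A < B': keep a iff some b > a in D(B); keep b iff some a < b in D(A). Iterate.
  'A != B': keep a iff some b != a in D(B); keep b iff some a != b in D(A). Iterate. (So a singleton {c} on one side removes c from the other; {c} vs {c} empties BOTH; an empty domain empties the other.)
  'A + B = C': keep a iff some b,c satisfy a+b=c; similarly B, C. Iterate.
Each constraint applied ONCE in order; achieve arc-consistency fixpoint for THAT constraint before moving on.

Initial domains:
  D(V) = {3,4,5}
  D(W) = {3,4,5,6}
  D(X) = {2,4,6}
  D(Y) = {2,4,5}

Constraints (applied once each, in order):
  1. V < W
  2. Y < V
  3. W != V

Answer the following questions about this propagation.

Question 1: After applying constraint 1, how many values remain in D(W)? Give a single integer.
Answer: 3

Derivation:
Constraint 1 (V < W) on D(V)={3,4,5} D(W)={3,4,5,6}: W {3,4,5,6}->{4,5,6}
So after constraint 1: D(W)={4,5,6}, size = 3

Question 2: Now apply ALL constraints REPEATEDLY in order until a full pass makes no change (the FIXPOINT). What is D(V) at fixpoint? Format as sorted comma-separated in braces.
pass 0 (initial): D(V)={3,4,5}
pass 1: W {3,4,5,6}->{4,5,6}; Y {2,4,5}->{2,4}
pass 2: no change
Fixpoint after 2 passes: D(V) = {3,4,5}

Answer: {3,4,5}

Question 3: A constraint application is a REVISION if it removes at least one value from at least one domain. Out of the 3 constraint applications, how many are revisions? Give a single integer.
Answer: 2

Derivation:
Constraint 1 (V < W) on D(V)={3,4,5} D(W)={3,4,5,6}: W {3,4,5,6}->{4,5,6} => REVISION
Constraint 2 (Y < V) on D(Y)={2,4,5} D(V)={3,4,5}: Y {2,4,5}->{2,4} => REVISION
Constraint 3 (W != V) on D(W)={4,5,6} D(V)={3,4,5}: no change => not a revision
Total revisions = 2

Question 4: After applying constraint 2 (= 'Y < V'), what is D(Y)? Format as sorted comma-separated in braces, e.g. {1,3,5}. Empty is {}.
Constraint 1 (V < W) on D(V)={3,4,5} D(W)={3,4,5,6}: W {3,4,5,6}->{4,5,6}
Constraint 2 (Y < V) on D(Y)={2,4,5} D(V)={3,4,5}: Y {2,4,5}->{2,4}
So after constraint 2: D(Y) = {2,4}

Answer: {2,4}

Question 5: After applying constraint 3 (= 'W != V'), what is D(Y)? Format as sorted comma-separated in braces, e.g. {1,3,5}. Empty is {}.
Answer: {2,4}

Derivation:
Constraint 1 (V < W) on D(V)={3,4,5} D(W)={3,4,5,6}: W {3,4,5,6}->{4,5,6}
Constraint 2 (Y < V) on D(Y)={2,4,5} D(V)={3,4,5}: Y {2,4,5}->{2,4}
Constraint 3 (W != V) on D(W)={4,5,6} D(V)={3,4,5}: no change
So after constraint 3: D(Y) = {2,4}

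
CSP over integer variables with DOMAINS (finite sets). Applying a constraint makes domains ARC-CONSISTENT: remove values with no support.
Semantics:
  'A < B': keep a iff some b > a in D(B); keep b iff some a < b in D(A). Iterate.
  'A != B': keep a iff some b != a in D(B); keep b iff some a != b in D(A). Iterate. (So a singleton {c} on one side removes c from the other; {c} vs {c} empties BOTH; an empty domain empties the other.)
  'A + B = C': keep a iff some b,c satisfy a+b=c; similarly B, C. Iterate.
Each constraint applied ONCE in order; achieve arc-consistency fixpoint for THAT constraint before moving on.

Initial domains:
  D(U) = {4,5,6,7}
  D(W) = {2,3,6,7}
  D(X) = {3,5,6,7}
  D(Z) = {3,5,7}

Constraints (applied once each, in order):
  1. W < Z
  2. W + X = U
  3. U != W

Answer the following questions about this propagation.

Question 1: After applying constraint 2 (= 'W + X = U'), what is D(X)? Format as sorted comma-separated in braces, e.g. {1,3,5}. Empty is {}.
Answer: {3,5}

Derivation:
Constraint 1 (W < Z) on D(W)={2,3,6,7} D(Z)={3,5,7}: W {2,3,6,7}->{2,3,6}
Constraint 2 (W + X = U) on D(W)={2,3,6} D(X)={3,5,6,7} D(U)={4,5,6,7}: W {2,3,6}->{2,3}; X {3,5,6,7}->{3,5}; U {4,5,6,7}->{5,6,7}
So after constraint 2: D(X) = {3,5}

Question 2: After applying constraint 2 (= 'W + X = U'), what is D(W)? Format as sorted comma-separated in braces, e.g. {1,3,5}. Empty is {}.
Answer: {2,3}

Derivation:
Constraint 1 (W < Z) on D(W)={2,3,6,7} D(Z)={3,5,7}: W {2,3,6,7}->{2,3,6}
Constraint 2 (W + X = U) on D(W)={2,3,6} D(X)={3,5,6,7} D(U)={4,5,6,7}: W {2,3,6}->{2,3}; X {3,5,6,7}->{3,5}; U {4,5,6,7}->{5,6,7}
So after constraint 2: D(W) = {2,3}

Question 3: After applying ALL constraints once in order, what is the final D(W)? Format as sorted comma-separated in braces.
Answer: {2,3}

Derivation:
Constraint 1 (W < Z) on D(W)={2,3,6,7} D(Z)={3,5,7}: W {2,3,6,7}->{2,3,6}
Constraint 2 (W + X = U) on D(W)={2,3,6} D(X)={3,5,6,7} D(U)={4,5,6,7}: W {2,3,6}->{2,3}; X {3,5,6,7}->{3,5}; U {4,5,6,7}->{5,6,7}
Constraint 3 (U != W) on D(U)={5,6,7} D(W)={2,3}: no change
So after all 3 constraints: D(W) = {2,3}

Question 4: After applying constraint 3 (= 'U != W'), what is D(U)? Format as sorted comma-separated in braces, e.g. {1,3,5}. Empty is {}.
Answer: {5,6,7}

Derivation:
Constraint 1 (W < Z) on D(W)={2,3,6,7} D(Z)={3,5,7}: W {2,3,6,7}->{2,3,6}
Constraint 2 (W + X = U) on D(W)={2,3,6} D(X)={3,5,6,7} D(U)={4,5,6,7}: W {2,3,6}->{2,3}; X {3,5,6,7}->{3,5}; U {4,5,6,7}->{5,6,7}
Constraint 3 (U != W) on D(U)={5,6,7} D(W)={2,3}: no change
So after constraint 3: D(U) = {5,6,7}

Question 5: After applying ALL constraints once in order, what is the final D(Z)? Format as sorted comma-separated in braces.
Answer: {3,5,7}

Derivation:
Constraint 1 (W < Z) on D(W)={2,3,6,7} D(Z)={3,5,7}: W {2,3,6,7}->{2,3,6}
Constraint 2 (W + X = U) on D(W)={2,3,6} D(X)={3,5,6,7} D(U)={4,5,6,7}: W {2,3,6}->{2,3}; X {3,5,6,7}->{3,5}; U {4,5,6,7}->{5,6,7}
Constraint 3 (U != W) on D(U)={5,6,7} D(W)={2,3}: no change
So after all 3 constraints: D(Z) = {3,5,7}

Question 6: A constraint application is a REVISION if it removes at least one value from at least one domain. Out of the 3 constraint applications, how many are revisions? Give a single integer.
Answer: 2

Derivation:
Constraint 1 (W < Z) on D(W)={2,3,6,7} D(Z)={3,5,7}: W {2,3,6,7}->{2,3,6} => REVISION
Constraint 2 (W + X = U) on D(W)={2,3,6} D(X)={3,5,6,7} D(U)={4,5,6,7}: W {2,3,6}->{2,3}; X {3,5,6,7}->{3,5}; U {4,5,6,7}->{5,6,7} => REVISION
Constraint 3 (U != W) on D(U)={5,6,7} D(W)={2,3}: no change => not a revision
Total revisions = 2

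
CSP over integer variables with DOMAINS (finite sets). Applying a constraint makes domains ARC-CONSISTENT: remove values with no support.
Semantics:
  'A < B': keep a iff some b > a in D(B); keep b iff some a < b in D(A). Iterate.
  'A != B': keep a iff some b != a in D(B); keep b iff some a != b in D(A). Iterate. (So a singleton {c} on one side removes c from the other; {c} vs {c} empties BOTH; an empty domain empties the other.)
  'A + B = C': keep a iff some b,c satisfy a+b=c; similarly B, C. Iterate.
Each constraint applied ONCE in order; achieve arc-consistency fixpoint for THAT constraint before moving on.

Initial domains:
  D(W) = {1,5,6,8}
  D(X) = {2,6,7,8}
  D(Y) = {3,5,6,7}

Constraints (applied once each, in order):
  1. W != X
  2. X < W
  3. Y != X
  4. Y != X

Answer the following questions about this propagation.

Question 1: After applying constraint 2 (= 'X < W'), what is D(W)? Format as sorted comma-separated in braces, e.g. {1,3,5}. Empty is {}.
Answer: {5,6,8}

Derivation:
Constraint 1 (W != X) on D(W)={1,5,6,8} D(X)={2,6,7,8}: no change
Constraint 2 (X < W) on D(X)={2,6,7,8} D(W)={1,5,6,8}: X {2,6,7,8}->{2,6,7}; W {1,5,6,8}->{5,6,8}
So after constraint 2: D(W) = {5,6,8}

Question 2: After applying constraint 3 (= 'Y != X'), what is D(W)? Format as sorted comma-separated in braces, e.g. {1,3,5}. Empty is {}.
Constraint 1 (W != X) on D(W)={1,5,6,8} D(X)={2,6,7,8}: no change
Constraint 2 (X < W) on D(X)={2,6,7,8} D(W)={1,5,6,8}: X {2,6,7,8}->{2,6,7}; W {1,5,6,8}->{5,6,8}
Constraint 3 (Y != X) on D(Y)={3,5,6,7} D(X)={2,6,7}: no change
So after constraint 3: D(W) = {5,6,8}

Answer: {5,6,8}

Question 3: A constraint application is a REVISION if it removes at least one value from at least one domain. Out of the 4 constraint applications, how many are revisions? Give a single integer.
Constraint 1 (W != X) on D(W)={1,5,6,8} D(X)={2,6,7,8}: no change => not a revision
Constraint 2 (X < W) on D(X)={2,6,7,8} D(W)={1,5,6,8}: X {2,6,7,8}->{2,6,7}; W {1,5,6,8}->{5,6,8} => REVISION
Constraint 3 (Y != X) on D(Y)={3,5,6,7} D(X)={2,6,7}: no change => not a revision
Constraint 4 (Y != X) on D(Y)={3,5,6,7} D(X)={2,6,7}: no change => not a revision
Total revisions = 1

Answer: 1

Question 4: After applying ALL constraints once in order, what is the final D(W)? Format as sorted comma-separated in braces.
Answer: {5,6,8}

Derivation:
Constraint 1 (W != X) on D(W)={1,5,6,8} D(X)={2,6,7,8}: no change
Constraint 2 (X < W) on D(X)={2,6,7,8} D(W)={1,5,6,8}: X {2,6,7,8}->{2,6,7}; W {1,5,6,8}->{5,6,8}
Constraint 3 (Y != X) on D(Y)={3,5,6,7} D(X)={2,6,7}: no change
Constraint 4 (Y != X) on D(Y)={3,5,6,7} D(X)={2,6,7}: no change
So after all 4 constraints: D(W) = {5,6,8}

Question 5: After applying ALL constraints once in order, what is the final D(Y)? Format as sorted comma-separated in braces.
Answer: {3,5,6,7}

Derivation:
Constraint 1 (W != X) on D(W)={1,5,6,8} D(X)={2,6,7,8}: no change
Constraint 2 (X < W) on D(X)={2,6,7,8} D(W)={1,5,6,8}: X {2,6,7,8}->{2,6,7}; W {1,5,6,8}->{5,6,8}
Constraint 3 (Y != X) on D(Y)={3,5,6,7} D(X)={2,6,7}: no change
Constraint 4 (Y != X) on D(Y)={3,5,6,7} D(X)={2,6,7}: no change
So after all 4 constraints: D(Y) = {3,5,6,7}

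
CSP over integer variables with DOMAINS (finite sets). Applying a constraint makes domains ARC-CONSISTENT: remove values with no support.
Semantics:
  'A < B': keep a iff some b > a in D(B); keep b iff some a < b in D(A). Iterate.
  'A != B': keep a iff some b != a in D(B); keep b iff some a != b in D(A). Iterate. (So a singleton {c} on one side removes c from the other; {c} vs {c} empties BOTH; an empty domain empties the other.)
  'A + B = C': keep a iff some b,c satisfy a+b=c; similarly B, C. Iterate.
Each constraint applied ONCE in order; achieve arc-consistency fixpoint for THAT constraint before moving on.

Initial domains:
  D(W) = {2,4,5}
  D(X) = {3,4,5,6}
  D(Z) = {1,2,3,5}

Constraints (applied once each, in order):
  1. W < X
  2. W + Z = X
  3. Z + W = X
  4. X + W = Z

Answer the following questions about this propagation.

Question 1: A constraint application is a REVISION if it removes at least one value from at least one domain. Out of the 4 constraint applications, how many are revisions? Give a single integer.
Constraint 1 (W < X) on D(W)={2,4,5} D(X)={3,4,5,6}: no change => not a revision
Constraint 2 (W + Z = X) on D(W)={2,4,5} D(Z)={1,2,3,5} D(X)={3,4,5,6}: Z {1,2,3,5}->{1,2,3} => REVISION
Constraint 3 (Z + W = X) on D(Z)={1,2,3} D(W)={2,4,5} D(X)={3,4,5,6}: no change => not a revision
Constraint 4 (X + W = Z) on D(X)={3,4,5,6} D(W)={2,4,5} D(Z)={1,2,3}: X {3,4,5,6}->{}; W {2,4,5}->{}; Z {1,2,3}->{} => REVISION
Total revisions = 2

Answer: 2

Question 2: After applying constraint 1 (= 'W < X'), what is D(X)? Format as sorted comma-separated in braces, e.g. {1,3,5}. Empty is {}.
Answer: {3,4,5,6}

Derivation:
Constraint 1 (W < X) on D(W)={2,4,5} D(X)={3,4,5,6}: no change
So after constraint 1: D(X) = {3,4,5,6}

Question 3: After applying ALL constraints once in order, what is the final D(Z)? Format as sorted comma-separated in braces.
Constraint 1 (W < X) on D(W)={2,4,5} D(X)={3,4,5,6}: no change
Constraint 2 (W + Z = X) on D(W)={2,4,5} D(Z)={1,2,3,5} D(X)={3,4,5,6}: Z {1,2,3,5}->{1,2,3}
Constraint 3 (Z + W = X) on D(Z)={1,2,3} D(W)={2,4,5} D(X)={3,4,5,6}: no change
Constraint 4 (X + W = Z) on D(X)={3,4,5,6} D(W)={2,4,5} D(Z)={1,2,3}: X {3,4,5,6}->{}; W {2,4,5}->{}; Z {1,2,3}->{}
So after all 4 constraints: D(Z) = {}

Answer: {}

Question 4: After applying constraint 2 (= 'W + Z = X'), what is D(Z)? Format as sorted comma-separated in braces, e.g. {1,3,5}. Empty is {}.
Constraint 1 (W < X) on D(W)={2,4,5} D(X)={3,4,5,6}: no change
Constraint 2 (W + Z = X) on D(W)={2,4,5} D(Z)={1,2,3,5} D(X)={3,4,5,6}: Z {1,2,3,5}->{1,2,3}
So after constraint 2: D(Z) = {1,2,3}

Answer: {1,2,3}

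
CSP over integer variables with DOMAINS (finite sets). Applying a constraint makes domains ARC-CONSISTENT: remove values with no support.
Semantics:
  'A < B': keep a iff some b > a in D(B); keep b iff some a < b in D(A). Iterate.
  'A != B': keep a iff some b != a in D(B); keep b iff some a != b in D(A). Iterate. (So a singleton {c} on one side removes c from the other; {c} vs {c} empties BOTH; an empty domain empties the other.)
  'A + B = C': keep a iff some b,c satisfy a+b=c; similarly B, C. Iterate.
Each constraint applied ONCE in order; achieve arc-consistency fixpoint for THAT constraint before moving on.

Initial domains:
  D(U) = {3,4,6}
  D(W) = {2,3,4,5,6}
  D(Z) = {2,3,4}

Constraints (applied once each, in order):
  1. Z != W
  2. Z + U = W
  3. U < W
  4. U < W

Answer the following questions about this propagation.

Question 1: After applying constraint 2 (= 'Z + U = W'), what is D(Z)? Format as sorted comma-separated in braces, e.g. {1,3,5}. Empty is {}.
Constraint 1 (Z != W) on D(Z)={2,3,4} D(W)={2,3,4,5,6}: no change
Constraint 2 (Z + U = W) on D(Z)={2,3,4} D(U)={3,4,6} D(W)={2,3,4,5,6}: Z {2,3,4}->{2,3}; U {3,4,6}->{3,4}; W {2,3,4,5,6}->{5,6}
So after constraint 2: D(Z) = {2,3}

Answer: {2,3}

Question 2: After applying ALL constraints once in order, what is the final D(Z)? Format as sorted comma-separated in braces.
Answer: {2,3}

Derivation:
Constraint 1 (Z != W) on D(Z)={2,3,4} D(W)={2,3,4,5,6}: no change
Constraint 2 (Z + U = W) on D(Z)={2,3,4} D(U)={3,4,6} D(W)={2,3,4,5,6}: Z {2,3,4}->{2,3}; U {3,4,6}->{3,4}; W {2,3,4,5,6}->{5,6}
Constraint 3 (U < W) on D(U)={3,4} D(W)={5,6}: no change
Constraint 4 (U < W) on D(U)={3,4} D(W)={5,6}: no change
So after all 4 constraints: D(Z) = {2,3}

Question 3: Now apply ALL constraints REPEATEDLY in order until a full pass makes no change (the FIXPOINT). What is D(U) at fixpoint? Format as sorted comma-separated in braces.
Answer: {3,4}

Derivation:
pass 0 (initial): D(U)={3,4,6}
pass 1: U {3,4,6}->{3,4}; W {2,3,4,5,6}->{5,6}; Z {2,3,4}->{2,3}
pass 2: no change
Fixpoint after 2 passes: D(U) = {3,4}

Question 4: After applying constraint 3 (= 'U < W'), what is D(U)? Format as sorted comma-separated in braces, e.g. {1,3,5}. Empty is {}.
Answer: {3,4}

Derivation:
Constraint 1 (Z != W) on D(Z)={2,3,4} D(W)={2,3,4,5,6}: no change
Constraint 2 (Z + U = W) on D(Z)={2,3,4} D(U)={3,4,6} D(W)={2,3,4,5,6}: Z {2,3,4}->{2,3}; U {3,4,6}->{3,4}; W {2,3,4,5,6}->{5,6}
Constraint 3 (U < W) on D(U)={3,4} D(W)={5,6}: no change
So after constraint 3: D(U) = {3,4}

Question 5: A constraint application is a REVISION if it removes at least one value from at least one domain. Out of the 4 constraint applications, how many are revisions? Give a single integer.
Constraint 1 (Z != W) on D(Z)={2,3,4} D(W)={2,3,4,5,6}: no change => not a revision
Constraint 2 (Z + U = W) on D(Z)={2,3,4} D(U)={3,4,6} D(W)={2,3,4,5,6}: Z {2,3,4}->{2,3}; U {3,4,6}->{3,4}; W {2,3,4,5,6}->{5,6} => REVISION
Constraint 3 (U < W) on D(U)={3,4} D(W)={5,6}: no change => not a revision
Constraint 4 (U < W) on D(U)={3,4} D(W)={5,6}: no change => not a revision
Total revisions = 1

Answer: 1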